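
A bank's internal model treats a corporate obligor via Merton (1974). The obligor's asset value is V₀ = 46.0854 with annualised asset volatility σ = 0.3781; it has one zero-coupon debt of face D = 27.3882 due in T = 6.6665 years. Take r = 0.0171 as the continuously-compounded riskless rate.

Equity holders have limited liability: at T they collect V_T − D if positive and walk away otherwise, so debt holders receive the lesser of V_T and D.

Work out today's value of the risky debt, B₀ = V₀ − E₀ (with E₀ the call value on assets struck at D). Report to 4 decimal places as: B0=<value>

With assets at 46.0854 and a single debt payment of 27.3882 at 6.6665 years:
d₁ = [ln(V₀/D) + (r + σ²/2)T] / (σ√T)
   = [ln(46.0854/27.3882) + (0.0171 + 0.5·0.3781²)·6.6665] / (0.3781·√6.6665)
   = [0.520384 + 0.590517] / 0.976238 = 1.137941
d₂ = d₁ − σ√T = 1.137941 − 0.976238 = 0.161703
N(d₁) = 0.872427,  N(d₂) = 0.564230,  e^(−rT) = 0.892260
E₀ = V₀·N(d₁) − D·e^(−rT)·N(d₂)
   = 46.0854·0.872427 − 27.3882·0.892260·0.564230 = 26.417843
B₀ = V₀ − E₀ = 46.0854 − 26.417843 = 19.667557

B0=19.6676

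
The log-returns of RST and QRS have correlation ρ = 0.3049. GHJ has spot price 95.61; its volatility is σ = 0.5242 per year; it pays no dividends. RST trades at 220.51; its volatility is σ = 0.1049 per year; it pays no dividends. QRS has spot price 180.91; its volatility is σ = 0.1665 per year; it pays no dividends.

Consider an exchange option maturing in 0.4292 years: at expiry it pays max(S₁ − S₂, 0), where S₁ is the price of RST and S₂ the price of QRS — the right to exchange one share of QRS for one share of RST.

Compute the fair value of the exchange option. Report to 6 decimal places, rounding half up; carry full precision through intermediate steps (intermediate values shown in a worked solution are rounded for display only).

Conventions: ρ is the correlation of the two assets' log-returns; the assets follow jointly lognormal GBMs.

σ_eff = √(σ₁² + σ₂² − 2ρσ₁σ₂) = √(0.1049² + 0.1665² − 2·0.3049·0.1049·0.1665) = 0.167558
d₁ = (ln(S₁/S₂) + (q₂ − q₁ + σ_eff²/2)T) / (σ_eff√T) = (ln(220.51/180.91) + (0.0 − 0.0 + 0.014038)·0.4292) / 0.109773 = 1.858098
d₂ = d₁ − σ_eff√T = 1.858098 − 0.109773 = 1.748325
N(d₁) = 0.968422,  N(d₂) = 0.959796
V = S₁·e^{−q₁T}·N(d₁) − S₂·e^{−q₂T}·N(d₂) = 213.546835 − 173.636721 = 39.910114
Key observation: the rate r is irrelevant here: denominating values in QRS turns the exchange into a ratio option on S₁/S₂, and discounting at r drops out.

exchange price = 39.910114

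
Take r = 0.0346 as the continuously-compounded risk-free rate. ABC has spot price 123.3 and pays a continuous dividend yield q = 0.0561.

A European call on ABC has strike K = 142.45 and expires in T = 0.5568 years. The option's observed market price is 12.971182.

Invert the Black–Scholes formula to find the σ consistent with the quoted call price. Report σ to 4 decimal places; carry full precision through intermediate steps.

sigma = 0.5649

At σ = 0.5649 the Black–Scholes value reproduces the quote:
σ√T = 0.5649·√0.5568 = 0.421523
d₁ = (ln(S/K) + (r−q+σ²/2)T) / (σ√T) = (ln(123.3/142.45) + (0.0346−0.0561+0.5649²/2)·0.5568) / 0.421523 = (-0.144371 + 0.076870) / 0.421523 = -0.160136
d₂ = d₁ − σ√T = -0.160136 − 0.421523 = -0.581659
e^{−rT} = 0.980919
e^{−qT} = 0.969246
N(d₁) = 0.436387,  N(d₂) = 0.280398
V = S·e^{−qT}·N(d₁) − K·e^{−rT}·N(d₂) = 52.151758 − 39.180576 = 12.971182 (the quoted price), and the Black–Scholes price is strictly increasing in σ, so σ is unique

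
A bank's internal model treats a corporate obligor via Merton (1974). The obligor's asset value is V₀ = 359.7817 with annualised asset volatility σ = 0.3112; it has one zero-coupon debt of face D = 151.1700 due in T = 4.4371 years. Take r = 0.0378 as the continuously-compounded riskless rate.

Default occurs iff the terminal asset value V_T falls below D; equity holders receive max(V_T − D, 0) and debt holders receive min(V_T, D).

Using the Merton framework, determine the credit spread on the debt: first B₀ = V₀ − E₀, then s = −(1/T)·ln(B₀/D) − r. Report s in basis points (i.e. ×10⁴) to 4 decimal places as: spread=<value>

spread=59.0010

Work the structural quantities from V₀ = 359.7817 against face 151.1700:
d₁ = [ln(V₀/D) + (r + σ²/2)T] / (σ√T)
   = [ln(359.7817/151.1700) + (0.0378 + 0.5·0.3112²)·4.4371] / (0.3112·√4.4371)
   = [0.867092 + 0.382579] / 0.655525 = 1.906367
d₂ = d₁ − σ√T = 1.906367 − 0.655525 = 1.250842
N(d₁) = 0.971699,  N(d₂) = 0.894504,  e^(−rT) = 0.845589
E₀ = V₀·N(d₁) − D·e^(−rT)·N(d₂)
   = 359.7817·0.971699 − 151.1700·0.845589·0.894504 = 235.257096
B₀ = V₀ − E₀ = 359.7817 − 235.257096 = 124.524604
spread = −(1/T)·ln(B₀/D) − r = −(1/4.4371)·ln(124.524604/151.1700) − 0.0378 = 0.00590010
in basis points: 0.00590010 × 10⁴ = 59.0010 bp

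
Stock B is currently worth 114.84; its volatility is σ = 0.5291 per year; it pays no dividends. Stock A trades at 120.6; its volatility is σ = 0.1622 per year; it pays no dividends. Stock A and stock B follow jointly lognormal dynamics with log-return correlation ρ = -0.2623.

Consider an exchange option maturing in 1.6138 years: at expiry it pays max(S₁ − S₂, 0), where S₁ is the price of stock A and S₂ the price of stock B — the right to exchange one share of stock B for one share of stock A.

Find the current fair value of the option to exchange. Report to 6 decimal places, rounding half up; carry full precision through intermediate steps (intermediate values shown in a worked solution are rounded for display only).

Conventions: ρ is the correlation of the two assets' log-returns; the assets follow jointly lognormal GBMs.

σ_eff = √(σ₁² + σ₂² − 2ρσ₁σ₂) = √(0.1622² + 0.5291² − 2·-0.2623·0.1622·0.5291) = 0.592686
d₁ = (ln(S₁/S₂) + (q₂ − q₁ + σ_eff²/2)T) / (σ_eff√T) = (ln(120.6/114.84) + (0.0 − 0.0 + 0.175638)·1.6138) / 0.752921 = 0.441460
d₂ = d₁ − σ_eff√T = 0.441460 − 0.752921 = -0.311461
N(d₁) = 0.670560,  N(d₂) = 0.377725
V = S₁·e^{−q₁T}·N(d₁) − S₂·e^{−q₂T}·N(d₂) = 80.869538 − 43.377937 = 37.491601
Key observation: pricing in stock B-units makes this a unit-strike call on the ratio S₁/S₂ — the risk-free rate cancels and cannot affect the value.

exchange price = 37.491601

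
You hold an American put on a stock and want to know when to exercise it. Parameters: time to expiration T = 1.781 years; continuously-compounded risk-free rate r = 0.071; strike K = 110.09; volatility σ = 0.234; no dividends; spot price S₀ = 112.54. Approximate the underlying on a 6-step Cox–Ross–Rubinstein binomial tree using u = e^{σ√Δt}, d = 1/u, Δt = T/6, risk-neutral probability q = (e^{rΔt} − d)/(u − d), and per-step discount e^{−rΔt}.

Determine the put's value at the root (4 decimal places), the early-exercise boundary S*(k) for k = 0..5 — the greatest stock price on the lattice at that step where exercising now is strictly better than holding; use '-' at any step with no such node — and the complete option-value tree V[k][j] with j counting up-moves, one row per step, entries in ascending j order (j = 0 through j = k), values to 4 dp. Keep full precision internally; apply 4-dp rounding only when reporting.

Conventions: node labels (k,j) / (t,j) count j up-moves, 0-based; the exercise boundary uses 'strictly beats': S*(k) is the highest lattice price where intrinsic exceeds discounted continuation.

params: Δt=0.29683 u=1.13597 d=0.88030 q=0.55148 e^(-rΔt)=0.97915
t_6 payoffs: 57.7178 42.5072 22.8790 0.0000 0.0000 0.0000 0.0000
t_5: node(5,0) S=59.4933 payoff=50.5967 vs cont=48.3008 → 50.5967 [stop]  node(5,1) S=76.7722 payoff=33.3178 vs cont=31.0219 → 33.3178 [stop]  node(5,2) S=99.0693 payoff=11.0207 vs cont=10.0477 → 11.0207 [stop]  node(5,3) S=127.8423 payoff=0.0000 vs cont=0.0000 → 0.0000 [wait]  node(5,4) S=164.9719 payoff=0.0000 vs cont=0.0000 → 0.0000 [wait]  node(5,5) S=212.8852 payoff=0.0000 vs cont=0.0000 → 0.0000 [wait]  ⇒ S*(5)=99.0693
t_4: node(4,0) S=67.5828 payoff=42.5072 vs cont=40.2113 → 42.5072 [stop]  node(4,1) S=87.2110 payoff=22.8790 vs cont=20.5831 → 22.8790 [stop]  node(4,2) S=112.5400 payoff=0.0000 vs cont=4.8399 → 4.8399 [wait]  node(4,3) S=145.2253 payoff=0.0000 vs cont=0.0000 → 0.0000 [wait]  node(4,4) S=187.4035 payoff=0.0000 vs cont=0.0000 → 0.0000 [wait]  ⇒ S*(4)=87.2110
t_3: node(3,0) S=76.7722 payoff=33.3178 vs cont=31.0219 → 33.3178 [stop]  node(3,1) S=99.0693 payoff=11.0207 vs cont=12.6612 → 12.6612 [wait]  node(3,2) S=127.8423 payoff=0.0000 vs cont=2.1256 → 2.1256 [wait]  node(3,3) S=164.9719 payoff=0.0000 vs cont=0.0000 → 0.0000 [wait]  ⇒ S*(3)=76.7722
t_2: node(2,0) S=87.2110 payoff=22.8790 vs cont=21.4689 → 22.8790 [stop]  node(2,1) S=112.5400 payoff=0.0000 vs cont=6.7081 → 6.7081 [wait]  node(2,2) S=145.2253 payoff=0.0000 vs cont=0.9335 → 0.9335 [wait]  ⇒ S*(2)=87.2110
t_1: node(1,0) S=99.0693 payoff=11.0207 vs cont=13.6700 → 13.6700 [wait]  node(1,1) S=127.8423 payoff=0.0000 vs cont=3.4501 → 3.4501 [wait]  ⇒ S*(1)=-
t_0: node(0,0) S=112.5400 payoff=0.0000 vs cont=7.8664 → 7.8664 [wait]  ⇒ S*(0)=-

price = 7.8664
boundary = - - 87.2110 76.7722 87.2110 99.0693
tree:
7.8664
13.6700 3.4501
22.8790 6.7081 0.9335
33.3178 12.6612 2.1256 0.0000
42.5072 22.8790 4.8399 0.0000 0.0000
50.5967 33.3178 11.0207 0.0000 0.0000 0.0000
57.7178 42.5072 22.8790 0.0000 0.0000 0.0000 0.0000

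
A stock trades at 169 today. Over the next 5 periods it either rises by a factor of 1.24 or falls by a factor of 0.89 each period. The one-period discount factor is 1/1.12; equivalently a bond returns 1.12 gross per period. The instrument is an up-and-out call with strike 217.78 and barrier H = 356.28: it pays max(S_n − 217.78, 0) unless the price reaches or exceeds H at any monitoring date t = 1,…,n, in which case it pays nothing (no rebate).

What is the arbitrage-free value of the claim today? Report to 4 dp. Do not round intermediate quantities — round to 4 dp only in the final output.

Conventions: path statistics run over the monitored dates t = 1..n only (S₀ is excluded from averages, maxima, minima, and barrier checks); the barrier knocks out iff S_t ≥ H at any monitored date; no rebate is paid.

Under the martingale measure an up-move has probability p* = 0.6571; value the claim as the probability-weighted average of per-path payoffs, discounted 5 periods at R = 1.12.
Enumerate all 2^5 = 32 price paths (U = up ×1.24, D = down ×0.89); each path with k up-moves has probability p*^k·(1−p*)^(5−k).
DDDDD: M=150.4100, payoff=0.0000, prob=0.004738
UDDDD: M=209.5600, payoff=0.0000, prob=0.009081
DUDDD: M=186.5084, payoff=0.0000, prob=0.009081
UUDDD: M=259.8544, payoff=0.0000, prob=0.017404
DDUDD: M=165.9925, payoff=0.0000, prob=0.009081
UDUDD: M=231.2704, payoff=0.0000, prob=0.017404
DUUDD: M=231.2704, payoff=0.0000, prob=0.017404
UUUDD: M=322.2195, payoff=37.4500, prob=0.033358
DDDUD: M=150.4100, payoff=0.0000, prob=0.009081
UDDUD: M=209.5600, payoff=0.0000, prob=0.017404
DUDUD: M=205.8307, payoff=0.0000, prob=0.017404
UUDUD: M=286.7753, payoff=37.4500, prob=0.033358
DDUUD: M=205.8307, payoff=0.0000, prob=0.017404
UDUUD: M=286.7753, payoff=37.4500, prob=0.033358
DUUUD: M=286.7753, payoff=37.4500, prob=0.033358
UUUUD: M=399.5521, payoff=0.0000, prob=0.063937
DDDDU: M=150.4100, payoff=0.0000, prob=0.009081
UDDDU: M=209.5600, payoff=0.0000, prob=0.017404
DUDDU: M=186.5084, payoff=0.0000, prob=0.017404
UUDDU: M=259.8544, payoff=37.4500, prob=0.033358
DDUDU: M=183.1893, payoff=0.0000, prob=0.017404
UDUDU: M=255.2300, payoff=37.4500, prob=0.033358
DUUDU: M=255.2300, payoff=37.4500, prob=0.033358
UUUDU: M=355.6014, payoff=137.8214, prob=0.063937
DDDUU: M=183.1893, payoff=0.0000, prob=0.017404
UDDUU: M=255.2300, payoff=37.4500, prob=0.033358
DUDUU: M=255.2300, payoff=37.4500, prob=0.033358
UUDUU: M=355.6014, payoff=137.8214, prob=0.063937
DDUUU: M=255.2300, payoff=37.4500, prob=0.033358
UDUUU: M=355.6014, payoff=137.8214, prob=0.063937
DUUUU: M=355.6014, payoff=137.8214, prob=0.063937
UUUUU: M=495.4446, payoff=0.0000, prob=0.122546
Price = Σ prob·payoff / R^5 = 47.740302 / 1.762342 = 27.0891

price = 27.0891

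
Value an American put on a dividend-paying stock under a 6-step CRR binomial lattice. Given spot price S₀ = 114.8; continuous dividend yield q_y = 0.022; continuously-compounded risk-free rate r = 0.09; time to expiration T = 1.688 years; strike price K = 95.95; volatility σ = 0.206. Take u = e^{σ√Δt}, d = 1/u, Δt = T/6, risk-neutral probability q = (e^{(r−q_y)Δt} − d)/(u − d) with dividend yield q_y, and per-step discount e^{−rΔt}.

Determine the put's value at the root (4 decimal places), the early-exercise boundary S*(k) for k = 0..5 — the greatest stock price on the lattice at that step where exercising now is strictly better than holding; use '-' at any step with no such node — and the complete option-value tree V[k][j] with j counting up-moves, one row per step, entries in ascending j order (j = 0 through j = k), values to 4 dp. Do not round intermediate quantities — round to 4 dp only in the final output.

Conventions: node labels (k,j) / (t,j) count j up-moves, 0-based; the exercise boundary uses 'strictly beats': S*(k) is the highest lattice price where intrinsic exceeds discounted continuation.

price = 2.1010
boundary = - - - 82.7148 74.1533 82.7148
tree:
2.1010
3.9938 0.7153
7.3966 1.5128 0.1238
13.2352 3.1643 0.2891 0.0000
21.7967 6.5288 0.6754 0.0000 0.0000
29.4720 13.2352 1.5776 0.0000 0.0000 0.0000
36.3529 21.7967 3.6852 0.0000 0.0000 0.0000 0.0000

Δt=0.28133, u=1.11546, d=0.89649, q=0.56092, disc=e^(-rΔt)=0.97500
k=6 terminal: V=max(K-S,0) → 36.3529 21.7967 3.6852 0.0000 0.0000 0.0000 0.0000
k=5: j=0 S=66.4780 intr=29.4720 cont=27.4833 V=29.4720[EX]; j=1 S=82.7148 intr=13.2352 cont=11.3466 V=13.2352[EX]; j=2 S=102.9175 intr=0.0000 cont=1.5776 V=1.5776[hold]; j=3 S=128.0545 intr=0.0000 cont=0.0000 V=0.0000[hold]; j=4 S=159.3310 intr=0.0000 cont=0.0000 V=0.0000[hold]; j=5 S=198.2467 intr=0.0000 cont=0.0000 V=0.0000[hold]  S*(5)=82.7148
k=4: j=0 S=74.1533 intr=21.7967 cont=19.8553 V=21.7967[EX]; j=1 S=92.2648 intr=3.6852 cont=6.5288 V=6.5288[hold]; j=2 S=114.8000 intr=0.0000 cont=0.6754 V=0.6754[hold]; j=3 S=142.8392 intr=0.0000 cont=0.0000 V=0.0000[hold]; j=4 S=177.7269 intr=0.0000 cont=0.0000 V=0.0000[hold]  S*(4)=74.1533
k=3: j=0 S=82.7148 intr=13.2352 cont=12.9017 V=13.2352[EX]; j=1 S=102.9175 intr=0.0000 cont=3.1643 V=3.1643[hold]; j=2 S=128.0545 intr=0.0000 cont=0.2891 V=0.2891[hold]; j=3 S=159.3310 intr=0.0000 cont=0.0000 V=0.0000[hold]  S*(3)=82.7148
k=2: j=0 S=92.2648 intr=3.6852 cont=7.3966 V=7.3966[hold]; j=1 S=114.8000 intr=0.0000 cont=1.5128 V=1.5128[hold]; j=2 S=142.8392 intr=0.0000 cont=0.1238 V=0.1238[hold]  S*(2)=-
k=1: j=0 S=102.9175 intr=0.0000 cont=3.9938 V=3.9938[hold]; j=1 S=128.0545 intr=0.0000 cont=0.7153 V=0.7153[hold]  S*(1)=-
k=0: j=0 S=114.8000 intr=0.0000 cont=2.1010 V=2.1010[hold]  S*(0)=-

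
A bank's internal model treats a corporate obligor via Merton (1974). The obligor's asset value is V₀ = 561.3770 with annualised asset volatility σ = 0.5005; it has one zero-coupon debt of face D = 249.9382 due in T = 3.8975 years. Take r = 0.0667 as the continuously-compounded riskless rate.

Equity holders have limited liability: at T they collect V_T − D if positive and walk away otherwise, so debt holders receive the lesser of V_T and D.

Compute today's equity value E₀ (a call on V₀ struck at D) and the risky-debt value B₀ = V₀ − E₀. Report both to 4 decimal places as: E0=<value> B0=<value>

Apply the equity-as-call identities (strike 249.9382, horizon 3.8975 years):
d₁ = [ln(V₀/D) + (r + σ²/2)T] / (σ√T)
   = [ln(561.3770/249.9382) + (0.0667 + 0.5·0.5005²)·3.8975] / (0.5005·√3.8975)
   = [0.809179 + 0.748126] / 0.988091 = 1.576073
d₂ = d₁ − σ√T = 1.576073 − 0.988091 = 0.587982
N(d₁) = 0.942496,  N(d₂) = 0.721728,  e^(−rT) = 0.771080
E₀ = V₀·N(d₁) − D·e^(−rT)·N(d₂)
   = 561.3770·0.942496 − 249.9382·0.771080·0.721728 = 390.002267
B₀ = V₀ − E₀ = 561.3770 − 390.002267 = 171.374733

E0=390.0023 B0=171.3747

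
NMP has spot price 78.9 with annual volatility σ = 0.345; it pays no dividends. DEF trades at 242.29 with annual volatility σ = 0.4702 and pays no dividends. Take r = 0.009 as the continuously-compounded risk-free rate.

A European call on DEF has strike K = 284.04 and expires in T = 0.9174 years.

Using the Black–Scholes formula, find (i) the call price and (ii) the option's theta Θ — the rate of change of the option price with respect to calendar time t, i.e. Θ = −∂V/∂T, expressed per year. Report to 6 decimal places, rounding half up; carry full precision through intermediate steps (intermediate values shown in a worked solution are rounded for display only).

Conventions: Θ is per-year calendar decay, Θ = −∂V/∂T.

price = 29.511081
Θ = -24.313548

σ√T = 0.4702·√0.9174 = 0.450362
d₁ = (ln(S/K) + (r+σ²/2)T) / (σ√T) = (ln(242.29/284.04) + (0.009+0.4702²/2)·0.9174) / 0.450362 = (-0.158980 + 0.109670) / 0.450362 = -0.109490
d₂ = d₁ − σ√T = -0.109490 − 0.450362 = -0.559852
e^{−rT} = 0.991777
N(d₁) = 0.456407,  N(d₂) = 0.287790
Call price V = S·N(d₁) − K·e^{−rT}·N(d₂) = 110.582862 − 81.071782 = 29.511081
φ(d₁) = (1/√(2π))·e^{−d₁²/2} = 0.396558
Θ = −S·φ(d₁)·σ/(2√T) − r·K·e^{−rT}·N(d₂) = −23.583902 − 0.729646 = -24.313548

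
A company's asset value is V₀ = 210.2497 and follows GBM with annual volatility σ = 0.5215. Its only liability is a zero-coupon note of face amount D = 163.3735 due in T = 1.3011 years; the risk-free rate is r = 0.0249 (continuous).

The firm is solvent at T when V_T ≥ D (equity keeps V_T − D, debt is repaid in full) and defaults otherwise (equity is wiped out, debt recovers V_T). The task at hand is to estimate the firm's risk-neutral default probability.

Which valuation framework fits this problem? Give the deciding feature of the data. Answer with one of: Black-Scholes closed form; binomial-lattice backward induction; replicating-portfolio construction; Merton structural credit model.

framework: Merton structural credit model

Key observation: a levered firm with one bullet debt due at 1.3011 years is the canonical structural-credit setup: equity is a call on the firm's assets struck at the face value.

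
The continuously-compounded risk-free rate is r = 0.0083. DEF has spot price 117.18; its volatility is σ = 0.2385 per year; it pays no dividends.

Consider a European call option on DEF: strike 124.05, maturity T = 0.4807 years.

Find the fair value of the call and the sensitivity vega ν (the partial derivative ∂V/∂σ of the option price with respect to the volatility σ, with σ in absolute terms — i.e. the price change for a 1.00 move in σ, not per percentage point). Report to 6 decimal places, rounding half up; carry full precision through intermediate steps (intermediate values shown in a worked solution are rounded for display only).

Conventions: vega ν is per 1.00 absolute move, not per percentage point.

price = 5.146082
ν = 31.508484

σ√T = 0.2385·√0.4807 = 0.165358
d₁ = (ln(S/K) + (r+σ²/2)T) / (σ√T) = (ln(117.18/124.05) + (0.0083+0.2385²/2)·0.4807) / 0.165358 = (-0.056973 + 0.017661) / 0.165358 = -0.237739
d₂ = d₁ − σ√T = -0.237739 − 0.165358 = -0.403097
e^{−rT} = 0.996018
N(d₁) = 0.406042,  N(d₂) = 0.343438
Call price V = S·N(d₁) − K·e^{−rT}·N(d₂) = 47.579982 − 42.433900 = 5.146082
φ(d₁) = (1/√(2π))·e^{−d₁²/2} = 0.387826
ν = S·φ(d₁)·√T = 31.508484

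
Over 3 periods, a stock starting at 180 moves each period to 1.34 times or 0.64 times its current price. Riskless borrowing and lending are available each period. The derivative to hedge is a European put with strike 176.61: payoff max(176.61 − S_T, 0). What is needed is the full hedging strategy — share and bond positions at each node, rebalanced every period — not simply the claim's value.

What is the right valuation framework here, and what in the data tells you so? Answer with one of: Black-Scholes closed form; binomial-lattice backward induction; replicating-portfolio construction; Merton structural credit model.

Key observation: a price alone would not answer the question — the per-node share/bond construction on the spot-180, 1.34/0.64 tree is required, and only the replicating-portfolio method yields it.

framework: replicating-portfolio construction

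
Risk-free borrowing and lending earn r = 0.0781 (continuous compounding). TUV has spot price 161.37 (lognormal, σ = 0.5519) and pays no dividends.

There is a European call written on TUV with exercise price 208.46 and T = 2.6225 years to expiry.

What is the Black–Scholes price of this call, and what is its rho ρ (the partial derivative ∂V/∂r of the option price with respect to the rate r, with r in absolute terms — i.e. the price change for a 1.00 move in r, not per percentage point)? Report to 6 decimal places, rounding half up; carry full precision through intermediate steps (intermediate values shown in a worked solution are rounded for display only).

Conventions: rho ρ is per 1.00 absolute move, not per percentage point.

σ√T = 0.5519·√2.6225 = 0.893754
d₁ = (ln(S/K) + (r+σ²/2)T) / (σ√T) = (ln(161.37/208.46) + (0.0781+0.5519²/2)·2.6225) / 0.893754 = (-0.256047 + 0.604216) / 0.893754 = 0.389557
d₂ = d₁ − σ√T = 0.389557 − 0.893754 = -0.504197
e^{−rT} = 0.814796
N(d₁) = 0.651568,  N(d₂) = 0.307061
Call price V = S·N(d₁) − K·e^{−rT}·N(d₂) = 105.143520 − 52.155120 = 52.988400
ρ = K·T·e^{−rT}·N(d₂) = 136.776803

price = 52.988400
ρ = 136.776803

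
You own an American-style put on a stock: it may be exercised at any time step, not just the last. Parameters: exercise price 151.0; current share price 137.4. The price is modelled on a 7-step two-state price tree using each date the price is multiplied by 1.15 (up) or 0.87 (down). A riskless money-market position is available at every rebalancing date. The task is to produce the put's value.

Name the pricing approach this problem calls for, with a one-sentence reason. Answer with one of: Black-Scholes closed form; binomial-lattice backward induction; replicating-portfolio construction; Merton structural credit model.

framework: binomial-lattice backward induction

Key observation: an American put (K = 151, S₀ = 137.4) on a 7-date tree has no closed form — the optimal stopping decision is embedded and must be resolved recursively from expiry.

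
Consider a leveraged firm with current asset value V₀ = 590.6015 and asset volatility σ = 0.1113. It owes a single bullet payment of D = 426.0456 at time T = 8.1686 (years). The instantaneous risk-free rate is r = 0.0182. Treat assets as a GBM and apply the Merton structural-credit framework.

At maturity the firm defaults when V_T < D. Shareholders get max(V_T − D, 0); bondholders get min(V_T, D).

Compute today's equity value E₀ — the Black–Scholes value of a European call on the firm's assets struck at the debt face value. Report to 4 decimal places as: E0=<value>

Apply the equity-as-call identities (strike 426.0456, horizon 8.1686 years):
d₁ = [ln(V₀/D) + (r + σ²/2)T] / (σ√T)
   = [ln(590.6015/426.0456) + (0.0182 + 0.5·0.1113²)·8.1686] / (0.1113·√8.1686)
   = [0.326595 + 0.199264] / 0.318104 = 1.653104
d₂ = d₁ − σ√T = 1.653104 − 0.318104 = 1.335000
N(d₁) = 0.950845,  N(d₂) = 0.909062,  e^(−rT) = 0.861855
E₀ = V₀·N(d₁) − D·e^(−rT)·N(d₂)
   = 590.6015·0.950845 − 426.0456·0.861855·0.909062 = 227.772675

E0=227.7727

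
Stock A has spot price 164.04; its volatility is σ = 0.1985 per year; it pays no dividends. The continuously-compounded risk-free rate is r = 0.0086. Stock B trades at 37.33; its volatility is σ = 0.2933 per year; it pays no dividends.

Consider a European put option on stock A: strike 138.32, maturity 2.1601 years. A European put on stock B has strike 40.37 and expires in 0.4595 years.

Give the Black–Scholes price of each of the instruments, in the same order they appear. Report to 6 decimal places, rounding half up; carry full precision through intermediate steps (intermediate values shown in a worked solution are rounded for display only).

price(stock A put K=138.32) = 6.744935
price(stock B put K=40.37) = 4.721792

[stock A put K=138.32]
σ√T = 0.1985·√2.1601 = 0.291741
d₁ = (ln(S/K) + (r+σ²/2)T) / (σ√T) = (ln(164.04/138.32) + (0.0086+0.1985²/2)·2.1601) / 0.291741 = (0.170540 + 0.061133) / 0.291741 = 0.794108
d₂ = d₁ − σ√T = 0.794108 − 0.291741 = 0.502367
e^{−rT} = 0.981595
N(−d₁) = 0.213566,  N(−d₂) = 0.307705
price = K·e^{−rT}·N(−d₂) − S·N(−d₁) = 41.778369 − 35.033434 = 6.744935
[stock B put K=40.37]
σ√T = 0.2933·√0.4595 = 0.198818
d₁ = (ln(S/K) + (r+σ²/2)T) / (σ√T) = (ln(37.33/40.37) + (0.0086+0.2933²/2)·0.4595) / 0.198818 = (-0.078290 + 0.023716) / 0.198818 = -0.274491
d₂ = d₁ − σ√T = -0.274491 − 0.198818 = -0.473309
e^{−rT} = 0.996056
N(−d₁) = 0.608146,  N(−d₂) = 0.682004
price = K·e^{−rT}·N(−d₂) − S·N(−d₁) = 27.423901 − 22.702109 = 4.721792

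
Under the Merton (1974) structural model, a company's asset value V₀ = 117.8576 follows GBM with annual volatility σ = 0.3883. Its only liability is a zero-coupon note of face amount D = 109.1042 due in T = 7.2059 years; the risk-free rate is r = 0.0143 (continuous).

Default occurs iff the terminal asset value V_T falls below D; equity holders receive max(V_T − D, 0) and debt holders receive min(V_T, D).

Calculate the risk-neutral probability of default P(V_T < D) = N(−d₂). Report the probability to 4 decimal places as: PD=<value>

Apply the equity-as-call identities (strike 109.1042, horizon 7.2059 years):
d₁ = [ln(V₀/D) + (r + σ²/2)T] / (σ√T)
   = [ln(117.8576/109.1042) + (0.0143 + 0.5·0.3883²)·7.2059] / (0.3883·√7.2059)
   = [0.077174 + 0.646286] / 1.042345 = 0.694069
d₂ = d₁ − σ√T = 0.694069 − 1.042345 = -0.348276
risk-neutral PD = N(−d₂) = N(0.348276) = 0.636183

PD=0.6362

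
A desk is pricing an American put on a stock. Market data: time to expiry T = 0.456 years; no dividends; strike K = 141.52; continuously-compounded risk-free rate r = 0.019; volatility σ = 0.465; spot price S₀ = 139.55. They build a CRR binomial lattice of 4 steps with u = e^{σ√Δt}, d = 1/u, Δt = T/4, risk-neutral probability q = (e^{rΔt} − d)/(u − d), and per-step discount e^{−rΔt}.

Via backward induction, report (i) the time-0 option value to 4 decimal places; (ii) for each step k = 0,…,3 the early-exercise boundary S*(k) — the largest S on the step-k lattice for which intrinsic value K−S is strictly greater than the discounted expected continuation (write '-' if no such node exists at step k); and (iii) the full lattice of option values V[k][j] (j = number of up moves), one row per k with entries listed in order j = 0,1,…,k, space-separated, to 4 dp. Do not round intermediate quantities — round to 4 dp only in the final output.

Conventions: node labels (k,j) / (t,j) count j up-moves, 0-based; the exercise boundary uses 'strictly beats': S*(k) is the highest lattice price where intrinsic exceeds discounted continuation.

price = 17.3860
boundary = - - 101.9435 119.2737
tree:
17.3860
26.7630 6.7947
39.5765 12.3042 0.5558
54.3887 22.2463 1.0463 0.0000
67.0486 39.5765 1.9700 0.0000 0.0000

Δt=0.11400, u=1.17000, d=0.85470, q=0.46771, disc=e^(-rΔt)=0.99784
k=4 terminal: V=max(K-S,0) → 67.0486 39.5765 1.9700 0.0000 0.0000
k=3: j=0 S=87.1313 intr=54.3887 cont=54.0824 V=54.3887[EX]; j=1 S=119.2737 intr=22.2463 cont=21.9401 V=22.2463[EX]; j=2 S=163.2732 intr=0.0000 cont=1.0463 V=1.0463[hold]; j=3 S=223.5040 intr=0.0000 cont=0.0000 V=0.0000[hold]  S*(3)=119.2737
k=2: j=0 S=101.9435 intr=39.5765 cont=39.2703 V=39.5765[EX]; j=1 S=139.5500 intr=1.9700 cont=12.3042 V=12.3042[hold]; j=2 S=191.0294 intr=0.0000 cont=0.5558 V=0.5558[hold]  S*(2)=101.9435
k=1: j=0 S=119.2737 intr=22.2463 cont=26.7630 V=26.7630[hold]; j=1 S=163.2732 intr=0.0000 cont=6.7947 V=6.7947[hold]  S*(1)=-
k=0: j=0 S=139.5500 intr=1.9700 cont=17.3860 V=17.3860[hold]  S*(0)=-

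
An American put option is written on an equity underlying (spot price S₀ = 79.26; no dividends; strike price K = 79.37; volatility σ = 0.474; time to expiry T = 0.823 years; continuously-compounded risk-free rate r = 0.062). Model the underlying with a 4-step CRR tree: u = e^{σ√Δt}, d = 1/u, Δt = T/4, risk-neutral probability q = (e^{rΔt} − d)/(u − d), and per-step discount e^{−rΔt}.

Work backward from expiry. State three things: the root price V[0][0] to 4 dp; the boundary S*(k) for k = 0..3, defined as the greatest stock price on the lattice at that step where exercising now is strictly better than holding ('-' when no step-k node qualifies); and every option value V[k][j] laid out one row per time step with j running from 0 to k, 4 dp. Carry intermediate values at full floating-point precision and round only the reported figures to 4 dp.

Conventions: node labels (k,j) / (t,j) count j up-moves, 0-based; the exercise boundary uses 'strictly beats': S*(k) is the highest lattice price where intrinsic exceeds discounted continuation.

params: Δt=0.20575 u=1.23987 d=0.80654 q=0.47608 e^(-rΔt)=0.98732
t_4 payoffs: 45.8308 27.8111 0.1100 0.0000 0.0000
t_3: node(3,0) S=41.5841 payoff=37.7859 vs cont=36.7798 → 37.7859 [stop]  node(3,1) S=63.9262 payoff=15.4438 vs cont=14.4378 → 15.4438 [stop]  node(3,2) S=98.2719 payoff=0.0000 vs cont=0.0569 → 0.0569 [wait]  node(3,3) S=151.0707 payoff=0.0000 vs cont=0.0000 → 0.0000 [wait]  ⇒ S*(3)=63.9262
t_2: node(2,0) S=51.5589 payoff=27.8111 vs cont=26.8051 → 27.8111 [stop]  node(2,1) S=79.2600 payoff=0.1100 vs cont=8.0155 → 8.0155 [wait]  node(2,2) S=121.8442 payoff=0.0000 vs cont=0.0294 → 0.0294 [wait]  ⇒ S*(2)=51.5589
t_1: node(1,0) S=63.9262 payoff=15.4438 vs cont=18.1537 → 18.1537 [wait]  node(1,1) S=98.2719 payoff=0.0000 vs cont=4.1601 → 4.1601 [wait]  ⇒ S*(1)=-
t_0: node(0,0) S=79.2600 payoff=0.1100 vs cont=11.3459 → 11.3459 [wait]  ⇒ S*(0)=-

price = 11.3459
boundary = - - 51.5589 63.9262
tree:
11.3459
18.1537 4.1601
27.8111 8.0155 0.0294
37.7859 15.4438 0.0569 0.0000
45.8308 27.8111 0.1100 0.0000 0.0000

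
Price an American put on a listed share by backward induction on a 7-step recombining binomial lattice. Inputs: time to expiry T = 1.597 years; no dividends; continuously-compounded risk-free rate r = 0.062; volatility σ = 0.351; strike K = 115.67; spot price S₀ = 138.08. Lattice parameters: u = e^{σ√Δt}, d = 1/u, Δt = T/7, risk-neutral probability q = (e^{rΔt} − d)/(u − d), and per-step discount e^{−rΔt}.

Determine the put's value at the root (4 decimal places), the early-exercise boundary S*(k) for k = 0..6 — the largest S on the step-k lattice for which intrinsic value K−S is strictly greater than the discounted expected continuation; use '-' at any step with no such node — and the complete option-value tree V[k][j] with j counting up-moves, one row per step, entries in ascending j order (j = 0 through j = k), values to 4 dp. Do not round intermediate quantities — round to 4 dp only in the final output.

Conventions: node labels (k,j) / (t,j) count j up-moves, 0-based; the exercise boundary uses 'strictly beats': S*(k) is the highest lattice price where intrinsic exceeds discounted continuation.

price = 8.8273
boundary = - - - 83.5024 70.6136 83.5024 98.7437
tree:
8.8273
14.0573 3.8585
21.6926 6.8365 0.9959
32.1676 11.8548 2.0222 0.0000
45.0564 19.9565 4.1058 0.0000 0.0000
55.9558 32.1676 8.3364 0.0000 0.0000 0.0000
65.1728 45.0564 16.9263 0.0000 0.0000 0.0000 0.0000
72.9672 55.9558 32.1676 0.0000 0.0000 0.0000 0.0000 0.0000

Δt=0.22814, u=1.18253, d=0.84565, q=0.50047, disc=e^(-rΔt)=0.98595
k=7 terminal: V=max(K-S,0) → 72.9672 55.9558 32.1676 0.0000 0.0000 0.0000 0.0000 0.0000
k=6: j=0 S=50.4972 intr=65.1728 cont=63.5482 V=65.1728[EX]; j=1 S=70.6136 intr=45.0564 cont=43.4318 V=45.0564[EX]; j=2 S=98.7437 intr=16.9263 cont=15.8430 V=16.9263[EX]; j=3 S=138.0800 intr=0.0000 cont=0.0000 V=0.0000[hold]; j=4 S=193.0866 intr=0.0000 cont=0.0000 V=0.0000[hold]; j=5 S=270.0060 intr=0.0000 cont=0.0000 V=0.0000[hold]; j=6 S=377.5675 intr=0.0000 cont=0.0000 V=0.0000[hold]  S*(6)=98.7437
k=5: j=0 S=59.7142 intr=55.9558 cont=54.3312 V=55.9558[EX]; j=1 S=83.5024 intr=32.1676 cont=30.5430 V=32.1676[EX]; j=2 S=116.7670 intr=0.0000 cont=8.3364 V=8.3364[hold]; j=3 S=163.2832 intr=0.0000 cont=0.0000 V=0.0000[hold]; j=4 S=228.3299 intr=0.0000 cont=0.0000 V=0.0000[hold]; j=5 S=319.2890 intr=0.0000 cont=0.0000 V=0.0000[hold]  S*(5)=83.5024
k=4: j=0 S=70.6136 intr=45.0564 cont=43.4318 V=45.0564[EX]; j=1 S=98.7437 intr=16.9263 cont=19.9565 V=19.9565[hold]; j=2 S=138.0800 intr=0.0000 cont=4.1058 V=4.1058[hold]; j=3 S=193.0866 intr=0.0000 cont=0.0000 V=0.0000[hold]; j=4 S=270.0060 intr=0.0000 cont=0.0000 V=0.0000[hold]  S*(4)=70.6136
k=3: j=0 S=83.5024 intr=32.1676 cont=32.0382 V=32.1676[EX]; j=1 S=116.7670 intr=0.0000 cont=11.8548 V=11.8548[hold]; j=2 S=163.2832 intr=0.0000 cont=2.0222 V=2.0222[hold]; j=3 S=228.3299 intr=0.0000 cont=0.0000 V=0.0000[hold]  S*(3)=83.5024
k=2: j=0 S=98.7437 intr=16.9263 cont=21.6926 V=21.6926[hold]; j=1 S=138.0800 intr=0.0000 cont=6.8365 V=6.8365[hold]; j=2 S=193.0866 intr=0.0000 cont=0.9959 V=0.9959[hold]  S*(2)=-
k=1: j=0 S=116.7670 intr=0.0000 cont=14.0573 V=14.0573[hold]; j=1 S=163.2832 intr=0.0000 cont=3.8585 V=3.8585[hold]  S*(1)=-
k=0: j=0 S=138.0800 intr=0.0000 cont=8.8273 V=8.8273[hold]  S*(0)=-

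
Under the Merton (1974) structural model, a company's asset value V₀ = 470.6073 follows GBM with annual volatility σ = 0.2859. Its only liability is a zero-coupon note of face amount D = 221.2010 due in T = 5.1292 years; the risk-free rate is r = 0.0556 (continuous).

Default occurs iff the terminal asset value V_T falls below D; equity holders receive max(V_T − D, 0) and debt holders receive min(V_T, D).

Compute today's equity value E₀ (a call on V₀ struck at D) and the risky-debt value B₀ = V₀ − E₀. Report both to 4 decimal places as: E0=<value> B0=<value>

E0=308.2815 B0=162.3258

Work the structural quantities from V₀ = 470.6073 against face 221.2010:
d₁ = [ln(V₀/D) + (r + σ²/2)T] / (σ√T)
   = [ln(470.6073/221.2010) + (0.0556 + 0.5·0.2859²)·5.1292] / (0.2859·√5.1292)
   = [0.754952 + 0.494811] / 0.647499 = 1.930140
d₂ = d₁ − σ√T = 1.930140 − 0.647499 = 1.282641
N(d₁) = 0.973205,  N(d₂) = 0.900191,  e^(−rT) = 0.751876
E₀ = V₀·N(d₁) − D·e^(−rT)·N(d₂)
   = 470.6073·0.973205 − 221.2010·0.751876·0.900191 = 308.281513
B₀ = V₀ − E₀ = 470.6073 − 308.281513 = 162.325787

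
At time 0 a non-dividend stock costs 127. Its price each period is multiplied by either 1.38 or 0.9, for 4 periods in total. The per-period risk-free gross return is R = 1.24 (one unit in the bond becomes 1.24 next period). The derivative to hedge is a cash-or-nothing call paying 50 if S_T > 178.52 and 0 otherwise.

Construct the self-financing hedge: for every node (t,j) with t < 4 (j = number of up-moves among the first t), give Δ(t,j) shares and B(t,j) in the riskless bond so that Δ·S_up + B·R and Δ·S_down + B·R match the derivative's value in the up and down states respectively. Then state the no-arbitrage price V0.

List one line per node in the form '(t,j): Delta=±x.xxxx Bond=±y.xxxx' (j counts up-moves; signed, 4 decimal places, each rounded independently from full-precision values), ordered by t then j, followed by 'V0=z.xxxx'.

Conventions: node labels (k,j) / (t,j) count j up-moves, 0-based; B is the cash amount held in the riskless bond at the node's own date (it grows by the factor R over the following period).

(0,0): Delta=0.0778 Bond=9.6325
(1,0): Delta=0.2449 Bond=-7.1593
(1,1): Delta=0.0329 Bond=19.8105
(2,0): Delta=0.5784 Bond=-43.1882
(2,1): Delta=0.1553 Bond=5.2503
(2,2): Delta=0.0000 Bond=32.5182
(3,0): Delta=0.0000 Bond=0.0000
(3,1): Delta=0.7338 Bond=-75.6048
(3,2): Delta=0.0000 Bond=40.3226
(3,3): Delta=0.0000 Bond=40.3226
V0=19.5089

Arbitrage-free pricing uses the up-move probability p* = (R−d)/(u−d) = 0.7083, discounting each step at R = 1.24.
Terminal payoffs: V(4,0)=0.0000, V(4,1)=0.0000, V(4,2)=50.0000, V(4,3)=50.0000, V(4,4)=50.0000
Node (3,0) S=92.5830: V=(p*·0.0000+(1−p*)·0.0000)/1.24=0.0000; Δ=(0.0000−0.0000)/(127.7645−83.3247)=0.0000; B=V−Δ·S=0.0000
Node (3,1) S=141.9606: V=(p*·50.0000+(1−p*)·0.0000)/1.24=28.5618; Δ=(50.0000−0.0000)/(195.9056−127.7645)=0.7338; B=V−Δ·S=-75.6048
Node (3,2) S=217.6729: V=(p*·50.0000+(1−p*)·50.0000)/1.24=40.3226; Δ=(50.0000−50.0000)/(300.3886−195.9056)=0.0000; B=V−Δ·S=40.3226
Node (3,3) S=333.7651: V=(p*·50.0000+(1−p*)·50.0000)/1.24=40.3226; Δ=(50.0000−50.0000)/(460.5959−300.3886)=0.0000; B=V−Δ·S=40.3226
Node (2,0) S=102.8700: V=(p*·28.5618+(1−p*)·0.0000)/1.24=16.3156; Δ=(28.5618−0.0000)/(141.9606−92.5830)=0.5784; B=V−Δ·S=-43.1882
Node (2,1) S=157.7340: V=(p*·40.3226+(1−p*)·28.5618)/1.24=29.7519; Δ=(40.3226−28.5618)/(217.6729−141.9606)=0.1553; B=V−Δ·S=5.2503
Node (2,2) S=241.8588: V=(p*·40.3226+(1−p*)·40.3226)/1.24=32.5182; Δ=(40.3226−40.3226)/(333.7651−217.6729)=0.0000; B=V−Δ·S=32.5182
Node (1,0) S=114.3000: V=(p*·29.7519+(1−p*)·16.3156)/1.24=20.8330; Δ=(29.7519−16.3156)/(157.7340−102.8700)=0.2449; B=V−Δ·S=-7.1593
Node (1,1) S=175.2600: V=(p*·32.5182+(1−p*)·29.7519)/1.24=25.5737; Δ=(32.5182−29.7519)/(241.8588−157.7340)=0.0329; B=V−Δ·S=19.8105
Node (0,0) S=127.0000: V=(p*·25.5737+(1−p*)·20.8330)/1.24=19.5089; Δ=(25.5737−20.8330)/(175.2600−114.3000)=0.0778; B=V−Δ·S=9.6325
Verification: the root portfolio costs Δ(0,0)·S0 + B(0,0) = 19.5089, matching V0.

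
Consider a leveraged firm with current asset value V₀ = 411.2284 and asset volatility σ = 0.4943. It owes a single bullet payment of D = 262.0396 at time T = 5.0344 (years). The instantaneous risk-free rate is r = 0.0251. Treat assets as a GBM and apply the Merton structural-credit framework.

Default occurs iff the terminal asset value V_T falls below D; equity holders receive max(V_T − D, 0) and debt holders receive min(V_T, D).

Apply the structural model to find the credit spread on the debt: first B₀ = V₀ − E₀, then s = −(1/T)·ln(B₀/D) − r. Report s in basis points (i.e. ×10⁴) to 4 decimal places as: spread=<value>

Apply the equity-as-call identities (strike 262.0396, horizon 5.0344 years):
d₁ = [ln(V₀/D) + (r + σ²/2)T] / (σ√T)
   = [ln(411.2284/262.0396) + (0.0251 + 0.5·0.4943²)·5.0344] / (0.4943·√5.0344)
   = [0.450653 + 0.741397] / 1.109084 = 1.074806
d₂ = d₁ − σ√T = 1.074806 − 1.109084 = -0.034278
N(d₁) = 0.858769,  N(d₂) = 0.486328,  e^(−rT) = 0.881294
E₀ = V₀·N(d₁) − D·e^(−rT)·N(d₂)
   = 411.2284·0.858769 − 262.0396·0.881294·0.486328 = 240.840656
B₀ = V₀ − E₀ = 411.2284 − 240.840656 = 170.387744
spread = −(1/T)·ln(B₀/D) − r = −(1/5.0344)·ln(170.387744/262.0396) − 0.0251 = 0.06039558
in basis points: 0.06039558 × 10⁴ = 603.9558 bp

spread=603.9558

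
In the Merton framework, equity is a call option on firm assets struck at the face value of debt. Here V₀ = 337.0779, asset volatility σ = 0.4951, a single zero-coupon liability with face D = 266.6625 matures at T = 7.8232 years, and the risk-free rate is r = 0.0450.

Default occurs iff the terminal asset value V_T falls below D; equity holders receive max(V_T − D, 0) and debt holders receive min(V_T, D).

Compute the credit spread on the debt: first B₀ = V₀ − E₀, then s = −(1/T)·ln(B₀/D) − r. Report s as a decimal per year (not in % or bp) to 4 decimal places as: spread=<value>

spread=0.0587

With assets at 337.0779 and a single debt payment of 266.6625 at 7.8232 years:
d₁ = [ln(V₀/D) + (r + σ²/2)T] / (σ√T)
   = [ln(337.0779/266.6625) + (0.0450 + 0.5·0.4951²)·7.8232] / (0.4951·√7.8232)
   = [0.234330 + 1.310871] / 1.384794 = 1.115835
d₂ = d₁ − σ√T = 1.115835 − 1.384794 = -0.268959
N(d₁) = 0.867754,  N(d₂) = 0.393981,  e^(−rT) = 0.703249
E₀ = V₀·N(d₁) − D·e^(−rT)·N(d₂)
   = 337.0779·0.867754 − 266.6625·0.703249·0.393981 = 218.617302
B₀ = V₀ − E₀ = 337.0779 − 218.617302 = 118.460598
spread = −(1/T)·ln(B₀/D) − r = −(1/7.8232)·ln(118.460598/266.6625) − 0.0450 = 0.05871759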